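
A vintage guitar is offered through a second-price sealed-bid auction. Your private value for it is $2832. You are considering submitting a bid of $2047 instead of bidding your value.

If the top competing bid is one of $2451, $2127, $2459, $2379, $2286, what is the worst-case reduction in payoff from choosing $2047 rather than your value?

$705

$2451: truthful gives $381, deviation gives $0 → loss $381.
$2127: truthful gives $705, deviation gives $0 → loss $705.
$2459: truthful gives $373, deviation gives $0 → loss $373.
$2379: truthful gives $453, deviation gives $0 → loss $453.
$2286: truthful gives $546, deviation gives $0 → loss $546.
Maximum loss: $705.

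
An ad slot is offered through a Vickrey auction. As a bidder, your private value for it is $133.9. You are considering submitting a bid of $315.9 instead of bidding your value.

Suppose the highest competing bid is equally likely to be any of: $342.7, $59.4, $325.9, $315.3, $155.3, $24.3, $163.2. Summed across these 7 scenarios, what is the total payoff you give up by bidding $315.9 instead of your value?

The deviation costs you only when the competing bid falls strictly between $133.9 and $315.9; elsewhere both bids give the same outcome.
$342.7: outcomes coincide → loss $0.
$59.4: outcomes coincide → loss $0.
$325.9: outcomes coincide → loss $0.
$315.3: truthful payoff $0, deviation payoff −$181.4 → loss $181.4.
$155.3: truthful payoff $0, deviation payoff −$21.4 → loss $21.4.
$24.3: outcomes coincide → loss $0.
$163.2: truthful payoff $0, deviation payoff −$29.3 → loss $29.3.
Total loss = $181.4 + $21.4 + $29.3 = $232.1.
In a second-price auction your bid sets only whether you win, not what you pay, so bidding your true value is weakly dominant.

$232.1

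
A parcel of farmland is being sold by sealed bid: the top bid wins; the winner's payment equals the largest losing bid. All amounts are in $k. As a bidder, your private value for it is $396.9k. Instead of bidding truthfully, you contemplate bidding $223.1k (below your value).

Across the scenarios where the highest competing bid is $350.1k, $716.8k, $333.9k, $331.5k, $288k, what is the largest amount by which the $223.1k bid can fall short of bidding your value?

$108.9k

$350.1k: truthful gives $46.8k, deviation gives $0k → loss $46.8k.
$716.8k: same outcome either way → loss $0k.
$333.9k: truthful gives $63k, deviation gives $0k → loss $63k.
$331.5k: truthful gives $65.4k, deviation gives $0k → loss $65.4k.
$288k: truthful gives $108.9k, deviation gives $0k → loss $108.9k.
Maximum loss: $108.9k.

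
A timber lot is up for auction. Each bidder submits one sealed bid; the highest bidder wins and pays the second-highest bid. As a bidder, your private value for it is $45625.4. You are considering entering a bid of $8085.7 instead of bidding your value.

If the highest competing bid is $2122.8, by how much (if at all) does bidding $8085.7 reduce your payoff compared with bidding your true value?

$0

Bidding your value $45625.4: you win (since $45625.4 > $2122.8) and pay $2122.8. Payoff $43502.6.
Bidding $8085.7: you win and pay $2122.8. Payoff $45625.4 − $2122.8 = $43502.6.
Difference = $43502.6 − $43502.6 = $0; both bids lead to the same outcome because the competing bid is below both your value and your alternative bid.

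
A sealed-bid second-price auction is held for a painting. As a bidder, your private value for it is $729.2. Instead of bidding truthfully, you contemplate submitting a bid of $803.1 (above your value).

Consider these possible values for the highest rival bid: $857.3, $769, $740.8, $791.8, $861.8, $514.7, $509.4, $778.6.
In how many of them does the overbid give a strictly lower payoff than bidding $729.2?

4

The deviation hurts exactly when the highest competing bid lies strictly between $729.2 and $803.1 — overbidding then wins at a price above your value.
$857.3: above both → same outcome either way.
$769: inside the interval → strictly worse (loss $39.8).
$740.8: inside the interval → strictly worse (loss $11.6).
$791.8: inside the interval → strictly worse (loss $62.6).
$861.8: above both → same outcome either way.
$514.7: below both → same outcome either way.
$509.4: below both → same outcome either way.
$778.6: inside the interval → strictly worse (loss $49.4).
Count: 4.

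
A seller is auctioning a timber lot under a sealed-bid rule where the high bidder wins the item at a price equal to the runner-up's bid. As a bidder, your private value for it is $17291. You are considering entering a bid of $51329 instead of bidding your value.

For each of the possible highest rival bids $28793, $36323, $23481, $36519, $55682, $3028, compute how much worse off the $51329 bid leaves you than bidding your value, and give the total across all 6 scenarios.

The deviation costs you only when the competing bid falls strictly between $17291 and $51329; elsewhere both bids give the same outcome.
$28793: truthful payoff $0, deviation payoff −$11502 → loss $11502.
$36323: truthful payoff $0, deviation payoff −$19032 → loss $19032.
$23481: truthful payoff $0, deviation payoff −$6190 → loss $6190.
$36519: truthful payoff $0, deviation payoff −$19228 → loss $19228.
$55682: outcomes coincide → loss $0.
$3028: outcomes coincide → loss $0.
Total loss = $11502 + $19032 + $6190 + $19228 = $55952.

$55952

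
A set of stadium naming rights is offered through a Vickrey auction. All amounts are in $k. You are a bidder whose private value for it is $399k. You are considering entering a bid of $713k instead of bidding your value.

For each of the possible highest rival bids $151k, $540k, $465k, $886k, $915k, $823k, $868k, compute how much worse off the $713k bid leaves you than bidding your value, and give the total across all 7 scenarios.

$207k

The deviation costs you only when the competing bid falls strictly between $399k and $713k; elsewhere both bids give the same outcome.
$151k: outcomes coincide → loss $0k.
$540k: truthful payoff $0k, deviation payoff −$141k → loss $141k.
$465k: truthful payoff $0k, deviation payoff −$66k → loss $66k.
$886k: outcomes coincide → loss $0k.
$915k: outcomes coincide → loss $0k.
$823k: outcomes coincide → loss $0k.
$868k: outcomes coincide → loss $0k.
Total loss = $141k + $66k = $207k.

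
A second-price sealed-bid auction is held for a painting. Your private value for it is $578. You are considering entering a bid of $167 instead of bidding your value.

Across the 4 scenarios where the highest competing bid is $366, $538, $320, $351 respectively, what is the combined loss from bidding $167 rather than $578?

$737

The deviation costs you only when the competing bid falls strictly between $167 and $578; elsewhere both bids give the same outcome.
$366: truthful payoff $212, deviation payoff $0 → loss $212.
$538: truthful payoff $40, deviation payoff $0 → loss $40.
$320: truthful payoff $258, deviation payoff $0 → loss $258.
$351: truthful payoff $227, deviation payoff $0 → loss $227.
Total loss = $212 + $40 + $258 + $227 = $737.
Because the price is fixed by the runner-up's bid, deviating from your value can only change a good outcome into a bad one — never the reverse.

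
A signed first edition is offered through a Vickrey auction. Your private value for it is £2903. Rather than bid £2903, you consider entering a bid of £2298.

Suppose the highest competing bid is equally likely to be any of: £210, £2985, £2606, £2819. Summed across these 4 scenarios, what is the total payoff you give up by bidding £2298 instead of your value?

The deviation costs you only when the competing bid falls strictly between £2298 and £2903; elsewhere both bids give the same outcome.
£210: outcomes coincide → loss £0.
£2985: outcomes coincide → loss £0.
£2606: truthful payoff £297, deviation payoff £0 → loss £297.
£2819: truthful payoff £84, deviation payoff £0 → loss £84.
Total loss = £297 + £84 = £381.
Because the price is fixed by the runner-up's bid, deviating from your value can only change a good outcome into a bad one — never the reverse.

£381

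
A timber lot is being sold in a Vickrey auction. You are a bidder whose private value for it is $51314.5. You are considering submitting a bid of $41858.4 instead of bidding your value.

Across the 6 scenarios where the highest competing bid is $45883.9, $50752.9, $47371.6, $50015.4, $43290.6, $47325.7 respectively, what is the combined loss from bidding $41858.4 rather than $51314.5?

The deviation costs you only when the competing bid falls strictly between $41858.4 and $51314.5; elsewhere both bids give the same outcome.
$45883.9: truthful payoff $5430.6, deviation payoff $0 → loss $5430.6.
$50752.9: truthful payoff $561.6, deviation payoff $0 → loss $561.6.
$47371.6: truthful payoff $3942.9, deviation payoff $0 → loss $3942.9.
$50015.4: truthful payoff $1299.1, deviation payoff $0 → loss $1299.1.
$43290.6: truthful payoff $8023.9, deviation payoff $0 → loss $8023.9.
$47325.7: truthful payoff $3988.8, deviation payoff $0 → loss $3988.8.
Total loss = $5430.6 + $561.6 + $3942.9 + $1299.1 + $8023.9 + $3988.8 = $23246.9.
Because the price is fixed by the runner-up's bid, deviating from your value can only change a good outcome into a bad one — never the reverse.

$23246.9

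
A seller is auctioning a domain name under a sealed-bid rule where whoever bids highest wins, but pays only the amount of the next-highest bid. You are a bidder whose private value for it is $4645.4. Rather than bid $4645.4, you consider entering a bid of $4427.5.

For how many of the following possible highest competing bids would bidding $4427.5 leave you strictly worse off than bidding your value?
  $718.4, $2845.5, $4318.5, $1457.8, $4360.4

0

The deviation hurts exactly when the highest competing bid lies strictly between $4427.5 and $4645.4 — underbidding then forfeits a profitable win.
$718.4: below both → same outcome either way.
$2845.5: below both → same outcome either way.
$4318.5: below both → same outcome either way.
$1457.8: below both → same outcome either way.
$4360.4: below both → same outcome either way.
Count: 0.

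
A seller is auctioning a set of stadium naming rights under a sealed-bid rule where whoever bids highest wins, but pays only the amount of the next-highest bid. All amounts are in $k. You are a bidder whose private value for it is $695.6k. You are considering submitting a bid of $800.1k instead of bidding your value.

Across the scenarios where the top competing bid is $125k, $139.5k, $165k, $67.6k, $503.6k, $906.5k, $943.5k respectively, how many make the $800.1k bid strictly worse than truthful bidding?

The deviation hurts exactly when the highest competing bid lies strictly between $695.6k and $800.1k — overbidding then wins at a price above your value.
$125k: below both → same outcome either way.
$139.5k: below both → same outcome either way.
$165k: below both → same outcome either way.
$67.6k: below both → same outcome either way.
$503.6k: below both → same outcome either way.
$906.5k: above both → same outcome either way.
$943.5k: above both → same outcome either way.
Count: 0.

0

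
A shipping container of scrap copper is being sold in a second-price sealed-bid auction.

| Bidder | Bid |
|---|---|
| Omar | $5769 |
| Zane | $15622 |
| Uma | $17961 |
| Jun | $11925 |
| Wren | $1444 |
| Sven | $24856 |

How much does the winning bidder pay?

$17961

Highest bid: Sven at $24856, so Sven wins.
Second-highest bid: Uma at $17961 — that is the price the winner pays.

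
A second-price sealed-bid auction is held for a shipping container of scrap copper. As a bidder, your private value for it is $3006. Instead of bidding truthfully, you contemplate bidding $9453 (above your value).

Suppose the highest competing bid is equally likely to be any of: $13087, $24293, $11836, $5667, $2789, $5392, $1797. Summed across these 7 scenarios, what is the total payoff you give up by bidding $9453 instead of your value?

The deviation costs you only when the competing bid falls strictly between $3006 and $9453; elsewhere both bids give the same outcome.
$13087: outcomes coincide → loss $0.
$24293: outcomes coincide → loss $0.
$11836: outcomes coincide → loss $0.
$5667: truthful payoff $0, deviation payoff −$2661 → loss $2661.
$2789: outcomes coincide → loss $0.
$5392: truthful payoff $0, deviation payoff −$2386 → loss $2386.
$1797: outcomes coincide → loss $0.
Total loss = $2661 + $2386 = $5047.

$5047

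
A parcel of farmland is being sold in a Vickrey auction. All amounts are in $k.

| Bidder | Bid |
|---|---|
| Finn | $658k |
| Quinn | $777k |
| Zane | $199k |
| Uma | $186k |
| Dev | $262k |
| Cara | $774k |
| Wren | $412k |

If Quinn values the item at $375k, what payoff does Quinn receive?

−$399k

Highest bid: Quinn at $777k, so Quinn wins.
Second-highest bid: Cara at $774k — that is the price the winner pays.
Quinn's payoff = value − price = $375k − $774k = −$399k.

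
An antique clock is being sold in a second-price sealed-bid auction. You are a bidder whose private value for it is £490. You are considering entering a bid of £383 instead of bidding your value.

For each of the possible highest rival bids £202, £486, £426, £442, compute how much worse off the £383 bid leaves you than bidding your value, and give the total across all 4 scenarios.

The deviation costs you only when the competing bid falls strictly between £383 and £490; elsewhere both bids give the same outcome.
£202: outcomes coincide → loss £0.
£486: truthful payoff £4, deviation payoff £0 → loss £4.
£426: truthful payoff £64, deviation payoff £0 → loss £64.
£442: truthful payoff £48, deviation payoff £0 → loss £48.
Total loss = £4 + £64 + £48 = £116.
Because the price is fixed by the runner-up's bid, deviating from your value can only change a good outcome into a bad one — never the reverse.

£116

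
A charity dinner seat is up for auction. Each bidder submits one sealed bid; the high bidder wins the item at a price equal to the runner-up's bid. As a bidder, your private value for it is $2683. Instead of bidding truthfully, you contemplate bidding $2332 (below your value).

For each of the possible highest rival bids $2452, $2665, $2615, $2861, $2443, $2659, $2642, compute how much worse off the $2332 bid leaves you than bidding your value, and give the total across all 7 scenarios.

The deviation costs you only when the competing bid falls strictly between $2332 and $2683; elsewhere both bids give the same outcome.
$2452: truthful payoff $231, deviation payoff $0 → loss $231.
$2665: truthful payoff $18, deviation payoff $0 → loss $18.
$2615: truthful payoff $68, deviation payoff $0 → loss $68.
$2861: outcomes coincide → loss $0.
$2443: truthful payoff $240, deviation payoff $0 → loss $240.
$2659: truthful payoff $24, deviation payoff $0 → loss $24.
$2642: truthful payoff $41, deviation payoff $0 → loss $41.
Total loss = $231 + $18 + $68 + $240 + $24 + $41 = $622.
Truthful bidding weakly dominates here: raising your bid can only win items priced above your value, and lowering it can only forfeit items priced below.

$622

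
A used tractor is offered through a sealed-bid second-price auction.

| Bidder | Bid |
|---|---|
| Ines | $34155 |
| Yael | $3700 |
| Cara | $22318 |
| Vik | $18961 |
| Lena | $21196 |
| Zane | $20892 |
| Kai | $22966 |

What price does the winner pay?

$22966

Highest bid: Ines at $34155, so Ines wins.
Second-highest bid: Kai at $22966 — that is the price the winner pays.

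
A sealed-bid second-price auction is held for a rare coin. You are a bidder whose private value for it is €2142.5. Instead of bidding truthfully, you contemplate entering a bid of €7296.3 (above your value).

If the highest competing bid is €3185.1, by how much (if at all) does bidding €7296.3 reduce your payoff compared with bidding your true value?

Bidding your value €2142.5: you lose (since €2142.5 < €3185.1). Payoff €0.
Bidding €7296.3: you win and pay €3185.1. Payoff €2142.5 − €3185.1 = −€1042.6.
The competing bid €3185.1 lies between your value and your inflated bid, so overbidding wins an item priced above your value.
Loss from deviating = €0 − (−€1042.6) = €1042.6.

€1042.6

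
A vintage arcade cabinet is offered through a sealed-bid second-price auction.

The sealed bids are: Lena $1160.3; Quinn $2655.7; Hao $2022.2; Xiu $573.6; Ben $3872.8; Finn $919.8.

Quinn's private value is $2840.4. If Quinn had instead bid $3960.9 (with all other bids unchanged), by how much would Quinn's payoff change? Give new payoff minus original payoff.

The highest bid among the other bidders is $3872.8; Quinn's bid doesn't change that.
Original bid $2655.7: Quinn is not highest (top rival bid is $3872.8); payoff $0.
Alternative bid $3960.9: Quinn is highest, pays the top rival bid $3872.8; payoff $2840.4 − $3872.8 = −$1032.4.
Change in payoff = −$1032.4 − ($0) = −$1032.4.

−$1032.4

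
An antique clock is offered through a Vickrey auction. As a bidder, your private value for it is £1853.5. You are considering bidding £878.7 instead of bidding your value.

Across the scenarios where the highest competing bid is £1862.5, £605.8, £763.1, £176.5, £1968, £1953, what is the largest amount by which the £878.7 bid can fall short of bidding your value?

£1862.5: same outcome either way → loss £0.
£605.8: same outcome either way → loss £0.
£763.1: same outcome either way → loss £0.
£176.5: same outcome either way → loss £0.
£1968: same outcome either way → loss £0.
£1953: same outcome either way → loss £0.
Maximum loss: £0.

£0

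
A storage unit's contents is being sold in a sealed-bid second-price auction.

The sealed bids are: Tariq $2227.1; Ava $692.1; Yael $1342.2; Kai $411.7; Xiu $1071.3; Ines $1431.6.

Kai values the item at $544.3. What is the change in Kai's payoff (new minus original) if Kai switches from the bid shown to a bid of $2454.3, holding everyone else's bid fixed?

The highest bid among the other bidders is $2227.1; Kai's bid doesn't change that.
Original bid $411.7: Kai is not highest (top rival bid is $2227.1); payoff $0.
Alternative bid $2454.3: Kai is highest, pays the top rival bid $2227.1; payoff $544.3 − $2227.1 = −$1682.8.
Change in payoff = −$1682.8 − ($0) = −$1682.8.

−$1682.8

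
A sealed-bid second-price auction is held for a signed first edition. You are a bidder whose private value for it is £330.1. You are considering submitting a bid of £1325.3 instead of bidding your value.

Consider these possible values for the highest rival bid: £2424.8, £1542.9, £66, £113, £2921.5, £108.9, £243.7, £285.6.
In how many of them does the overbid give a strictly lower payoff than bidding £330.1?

The deviation hurts exactly when the highest competing bid lies strictly between £330.1 and £1325.3 — overbidding then wins at a price above your value.
£2424.8: above both → same outcome either way.
£1542.9: above both → same outcome either way.
£66: below both → same outcome either way.
£113: below both → same outcome either way.
£2921.5: above both → same outcome either way.
£108.9: below both → same outcome either way.
£243.7: below both → same outcome either way.
£285.6: below both → same outcome either way.
Count: 0.

0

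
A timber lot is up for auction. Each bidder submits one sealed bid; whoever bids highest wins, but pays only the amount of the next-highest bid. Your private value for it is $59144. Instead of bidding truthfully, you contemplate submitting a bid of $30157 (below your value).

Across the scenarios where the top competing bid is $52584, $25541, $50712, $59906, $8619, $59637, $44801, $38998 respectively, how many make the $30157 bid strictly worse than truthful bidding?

The deviation hurts exactly when the highest competing bid lies strictly between $30157 and $59144 — underbidding then forfeits a profitable win.
$52584: inside the interval → strictly worse (loss $6560).
$25541: below both → same outcome either way.
$50712: inside the interval → strictly worse (loss $8432).
$59906: above both → same outcome either way.
$8619: below both → same outcome either way.
$59637: above both → same outcome either way.
$44801: inside the interval → strictly worse (loss $14343).
$38998: inside the interval → strictly worse (loss $20146).
Count: 4.

4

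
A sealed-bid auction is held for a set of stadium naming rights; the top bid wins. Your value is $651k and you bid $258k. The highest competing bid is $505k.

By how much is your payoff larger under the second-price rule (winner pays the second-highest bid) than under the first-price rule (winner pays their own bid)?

$0k

Your bid $258k is below $505k, so you lose under either rule.
Payoff is $0k in both cases; difference = $0k.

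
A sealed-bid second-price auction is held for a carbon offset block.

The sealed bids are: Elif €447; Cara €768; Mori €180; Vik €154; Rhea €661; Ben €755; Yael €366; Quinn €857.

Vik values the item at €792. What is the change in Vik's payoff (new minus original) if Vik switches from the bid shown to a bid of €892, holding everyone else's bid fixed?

−€65

The highest bid among the other bidders is €857; Vik's bid doesn't change that.
Original bid €154: Vik is not highest (top rival bid is €857); payoff €0.
Alternative bid €892: Vik is highest, pays the top rival bid €857; payoff €792 − €857 = −€65.
Change in payoff = −€65 − (€0) = −€65.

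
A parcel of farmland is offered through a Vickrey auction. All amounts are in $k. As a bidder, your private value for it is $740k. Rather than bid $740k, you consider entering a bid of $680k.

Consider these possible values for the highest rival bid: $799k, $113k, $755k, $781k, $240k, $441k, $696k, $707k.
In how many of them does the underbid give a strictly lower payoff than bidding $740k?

The deviation hurts exactly when the highest competing bid lies strictly between $680k and $740k — underbidding then forfeits a profitable win.
$799k: above both → same outcome either way.
$113k: below both → same outcome either way.
$755k: above both → same outcome either way.
$781k: above both → same outcome either way.
$240k: below both → same outcome either way.
$441k: below both → same outcome either way.
$696k: inside the interval → strictly worse (loss $44k).
$707k: inside the interval → strictly worse (loss $33k).
Count: 2.

2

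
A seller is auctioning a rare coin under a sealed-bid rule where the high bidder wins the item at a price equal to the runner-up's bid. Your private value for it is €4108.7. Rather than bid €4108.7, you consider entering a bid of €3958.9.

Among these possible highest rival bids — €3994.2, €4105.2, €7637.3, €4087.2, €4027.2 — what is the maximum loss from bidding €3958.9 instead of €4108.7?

€3994.2: truthful gives €114.5, deviation gives €0 → loss €114.5.
€4105.2: truthful gives €3.5, deviation gives €0 → loss €3.5.
€7637.3: same outcome either way → loss €0.
€4087.2: truthful gives €21.5, deviation gives €0 → loss €21.5.
€4027.2: truthful gives €81.5, deviation gives €0 → loss €81.5.
Maximum loss: €114.5.

€114.5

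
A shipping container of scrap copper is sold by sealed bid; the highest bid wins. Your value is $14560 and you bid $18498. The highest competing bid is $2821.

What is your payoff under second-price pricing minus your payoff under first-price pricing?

$15677

You have the highest bid, so you win under either rule.
Second-price: pay $2821 → payoff $11739.
First-price: pay your own bid $18498 → payoff −$3938.
Difference = $11739 − (−$3938) = $15677.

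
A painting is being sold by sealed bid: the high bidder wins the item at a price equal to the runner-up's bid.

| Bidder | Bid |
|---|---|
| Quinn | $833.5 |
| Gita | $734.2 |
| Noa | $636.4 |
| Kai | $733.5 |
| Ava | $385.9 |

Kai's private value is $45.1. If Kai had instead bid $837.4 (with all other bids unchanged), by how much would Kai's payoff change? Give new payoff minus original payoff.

The highest bid among the other bidders is $833.5; Kai's bid doesn't change that.
Original bid $733.5: Kai is not highest (top rival bid is $833.5); payoff $0.
Alternative bid $837.4: Kai is highest, pays the top rival bid $833.5; payoff $45.1 − $833.5 = −$788.4.
Change in payoff = −$788.4 − ($0) = −$788.4.

−$788.4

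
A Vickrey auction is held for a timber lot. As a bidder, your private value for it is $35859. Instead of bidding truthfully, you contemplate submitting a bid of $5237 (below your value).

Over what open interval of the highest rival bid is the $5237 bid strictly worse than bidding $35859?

($5237, $35859)

If the competing bid is below $5237, both bids win at the same price — no difference.
If it is above $35859, both bids lose — no difference.
If it lies strictly between $5237 and $35859, bidding your value wins at a price below your value (positive payoff) while bidding $5237 loses (payoff 0).
So the deviation strictly hurts on the open interval ($5237, $35859).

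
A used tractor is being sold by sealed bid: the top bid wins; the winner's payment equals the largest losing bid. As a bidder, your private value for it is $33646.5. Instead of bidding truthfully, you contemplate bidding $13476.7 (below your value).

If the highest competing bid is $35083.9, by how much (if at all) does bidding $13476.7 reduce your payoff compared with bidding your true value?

$0

Bidding your value $33646.5: you lose (since $33646.5 < $35083.9). Payoff $0.
Bidding $13476.7: you lose. Payoff $0.
Difference = $0 − $0 = $0; both bids lead to the same outcome because the competing bid is above both your value and your alternative bid.
In a second-price auction your bid sets only whether you win, not what you pay, so bidding your true value is weakly dominant.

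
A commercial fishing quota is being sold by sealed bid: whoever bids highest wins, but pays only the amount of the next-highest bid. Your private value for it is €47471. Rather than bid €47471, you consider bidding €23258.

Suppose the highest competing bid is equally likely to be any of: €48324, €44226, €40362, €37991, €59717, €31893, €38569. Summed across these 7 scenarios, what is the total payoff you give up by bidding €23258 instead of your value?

€44314

The deviation costs you only when the competing bid falls strictly between €23258 and €47471; elsewhere both bids give the same outcome.
€48324: outcomes coincide → loss €0.
€44226: truthful payoff €3245, deviation payoff €0 → loss €3245.
€40362: truthful payoff €7109, deviation payoff €0 → loss €7109.
€37991: truthful payoff €9480, deviation payoff €0 → loss €9480.
€59717: outcomes coincide → loss €0.
€31893: truthful payoff €15578, deviation payoff €0 → loss €15578.
€38569: truthful payoff €8902, deviation payoff €0 → loss €8902.
Total loss = €3245 + €7109 + €9480 + €15578 + €8902 = €44314.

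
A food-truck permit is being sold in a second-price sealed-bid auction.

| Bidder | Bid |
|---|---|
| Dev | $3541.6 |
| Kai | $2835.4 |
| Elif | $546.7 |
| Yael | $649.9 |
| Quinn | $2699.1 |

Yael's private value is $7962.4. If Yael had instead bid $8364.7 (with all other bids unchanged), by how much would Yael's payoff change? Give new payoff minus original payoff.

The highest bid among the other bidders is $3541.6; Yael's bid doesn't change that.
Original bid $649.9: Yael is not highest (top rival bid is $3541.6); payoff $0.
Alternative bid $8364.7: Yael is highest, pays the top rival bid $3541.6; payoff $7962.4 − $3541.6 = $4420.8.
Change in payoff = $4420.8 − ($0) = $4420.8.

$4420.8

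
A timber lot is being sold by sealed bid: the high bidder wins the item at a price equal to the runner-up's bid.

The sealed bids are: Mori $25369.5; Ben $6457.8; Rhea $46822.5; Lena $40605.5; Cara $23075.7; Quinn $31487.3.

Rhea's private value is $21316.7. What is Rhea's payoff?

−$19288.8

Highest bid: Rhea at $46822.5, so Rhea wins.
Second-highest bid: Lena at $40605.5 — that is the price the winner pays.
Rhea's payoff = value − price = $21316.7 − $40605.5 = −$19288.8.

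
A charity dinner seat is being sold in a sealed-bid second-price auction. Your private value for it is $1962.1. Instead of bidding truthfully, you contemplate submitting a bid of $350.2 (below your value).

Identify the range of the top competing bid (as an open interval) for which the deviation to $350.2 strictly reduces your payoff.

If the competing bid is below $350.2, both bids win at the same price — no difference.
If it is above $1962.1, both bids lose — no difference.
If it lies strictly between $350.2 and $1962.1, bidding your value wins at a price below your value (positive payoff) while bidding $350.2 loses (payoff 0).
So the deviation strictly hurts on the open interval ($350.2, $1962.1).

($350.2, $1962.1)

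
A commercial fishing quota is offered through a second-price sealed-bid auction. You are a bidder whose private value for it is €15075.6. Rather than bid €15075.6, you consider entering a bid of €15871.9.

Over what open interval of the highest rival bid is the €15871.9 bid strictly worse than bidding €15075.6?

(€15075.6, €15871.9)

If the competing bid is below €15075.6, both bids win at the same price — no difference.
If it is above €15871.9, both bids lose — no difference.
If it lies strictly between €15075.6 and €15871.9, bidding your value loses (payoff 0) while bidding €15871.9 wins at a price above your value (payoff negative).
So the deviation strictly hurts on the open interval (€15075.6, €15871.9).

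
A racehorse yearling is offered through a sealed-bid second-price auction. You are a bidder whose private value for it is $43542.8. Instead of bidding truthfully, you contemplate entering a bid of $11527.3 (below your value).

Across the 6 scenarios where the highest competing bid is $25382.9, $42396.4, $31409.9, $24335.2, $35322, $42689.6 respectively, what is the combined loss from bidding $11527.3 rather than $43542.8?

The deviation costs you only when the competing bid falls strictly between $11527.3 and $43542.8; elsewhere both bids give the same outcome.
$25382.9: truthful payoff $18159.9, deviation payoff $0 → loss $18159.9.
$42396.4: truthful payoff $1146.4, deviation payoff $0 → loss $1146.4.
$31409.9: truthful payoff $12132.9, deviation payoff $0 → loss $12132.9.
$24335.2: truthful payoff $19207.6, deviation payoff $0 → loss $19207.6.
$35322: truthful payoff $8220.8, deviation payoff $0 → loss $8220.8.
$42689.6: truthful payoff $853.2, deviation payoff $0 → loss $853.2.
Total loss = $18159.9 + $1146.4 + $12132.9 + $19207.6 + $8220.8 + $853.2 = $59720.8.

$59720.8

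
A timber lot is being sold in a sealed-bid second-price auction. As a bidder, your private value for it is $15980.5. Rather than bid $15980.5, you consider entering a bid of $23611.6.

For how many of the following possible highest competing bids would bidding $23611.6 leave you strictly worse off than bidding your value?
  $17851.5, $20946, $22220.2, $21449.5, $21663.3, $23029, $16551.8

7

The deviation hurts exactly when the highest competing bid lies strictly between $15980.5 and $23611.6 — overbidding then wins at a price above your value.
$17851.5: inside the interval → strictly worse (loss $1871).
$20946: inside the interval → strictly worse (loss $4965.5).
$22220.2: inside the interval → strictly worse (loss $6239.7).
$21449.5: inside the interval → strictly worse (loss $5469).
$21663.3: inside the interval → strictly worse (loss $5682.8).
$23029: inside the interval → strictly worse (loss $7048.5).
$16551.8: inside the interval → strictly worse (loss $571.3).
Count: 7.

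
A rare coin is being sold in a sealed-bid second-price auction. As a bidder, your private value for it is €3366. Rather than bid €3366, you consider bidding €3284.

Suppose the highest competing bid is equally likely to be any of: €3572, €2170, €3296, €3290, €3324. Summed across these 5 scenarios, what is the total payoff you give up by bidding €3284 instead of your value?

€188

The deviation costs you only when the competing bid falls strictly between €3284 and €3366; elsewhere both bids give the same outcome.
€3572: outcomes coincide → loss €0.
€2170: outcomes coincide → loss €0.
€3296: truthful payoff €70, deviation payoff €0 → loss €70.
€3290: truthful payoff €76, deviation payoff €0 → loss €76.
€3324: truthful payoff €42, deviation payoff €0 → loss €42.
Total loss = €70 + €76 + €42 = €188.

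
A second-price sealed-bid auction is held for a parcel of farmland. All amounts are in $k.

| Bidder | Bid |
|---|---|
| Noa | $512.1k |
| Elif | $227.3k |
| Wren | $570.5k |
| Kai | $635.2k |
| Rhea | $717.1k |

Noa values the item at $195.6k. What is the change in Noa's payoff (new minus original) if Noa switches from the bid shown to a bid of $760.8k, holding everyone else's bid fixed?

−$521.5k

The highest bid among the other bidders is $717.1k; Noa's bid doesn't change that.
Original bid $512.1k: Noa is not highest (top rival bid is $717.1k); payoff $0k.
Alternative bid $760.8k: Noa is highest, pays the top rival bid $717.1k; payoff $195.6k − $717.1k = −$521.5k.
Change in payoff = −$521.5k − ($0k) = −$521.5k.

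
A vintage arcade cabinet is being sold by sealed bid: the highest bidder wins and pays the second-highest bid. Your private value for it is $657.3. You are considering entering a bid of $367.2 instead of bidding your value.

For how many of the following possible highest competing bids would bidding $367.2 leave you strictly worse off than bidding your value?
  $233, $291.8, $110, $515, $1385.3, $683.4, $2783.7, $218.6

The deviation hurts exactly when the highest competing bid lies strictly between $367.2 and $657.3 — underbidding then forfeits a profitable win.
$233: below both → same outcome either way.
$291.8: below both → same outcome either way.
$110: below both → same outcome either way.
$515: inside the interval → strictly worse (loss $142.3).
$1385.3: above both → same outcome either way.
$683.4: above both → same outcome either way.
$2783.7: above both → same outcome either way.
$218.6: below both → same outcome either way.
Count: 1.

1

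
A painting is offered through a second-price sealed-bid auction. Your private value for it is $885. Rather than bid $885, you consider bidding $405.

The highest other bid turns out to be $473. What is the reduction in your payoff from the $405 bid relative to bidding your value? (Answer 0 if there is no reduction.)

$412

Bidding your value $885: you win (since $885 > $473) and pay $473. Payoff $412.
Bidding $405: you lose. Payoff $0.
The competing bid $473 lies between your shaded bid and your value, so underbidding forfeits an item you could have won at a profitable price.
Loss from deviating = $412 − ($0) = $412.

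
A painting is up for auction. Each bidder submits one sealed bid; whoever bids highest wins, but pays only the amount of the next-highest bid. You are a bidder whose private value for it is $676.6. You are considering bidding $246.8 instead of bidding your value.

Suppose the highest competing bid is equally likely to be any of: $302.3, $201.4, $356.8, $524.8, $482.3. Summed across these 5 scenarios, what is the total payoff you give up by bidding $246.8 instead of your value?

$1040.2

The deviation costs you only when the competing bid falls strictly between $246.8 and $676.6; elsewhere both bids give the same outcome.
$302.3: truthful payoff $374.3, deviation payoff $0 → loss $374.3.
$201.4: outcomes coincide → loss $0.
$356.8: truthful payoff $319.8, deviation payoff $0 → loss $319.8.
$524.8: truthful payoff $151.8, deviation payoff $0 → loss $151.8.
$482.3: truthful payoff $194.3, deviation payoff $0 → loss $194.3.
Total loss = $374.3 + $319.8 + $151.8 + $194.3 = $1040.2.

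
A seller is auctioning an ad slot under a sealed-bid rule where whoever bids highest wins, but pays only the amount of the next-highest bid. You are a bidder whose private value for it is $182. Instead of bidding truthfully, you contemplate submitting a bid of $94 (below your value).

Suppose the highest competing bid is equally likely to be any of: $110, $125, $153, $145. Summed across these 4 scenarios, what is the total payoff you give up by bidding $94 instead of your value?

$195

The deviation costs you only when the competing bid falls strictly between $94 and $182; elsewhere both bids give the same outcome.
$110: truthful payoff $72, deviation payoff $0 → loss $72.
$125: truthful payoff $57, deviation payoff $0 → loss $57.
$153: truthful payoff $29, deviation payoff $0 → loss $29.
$145: truthful payoff $37, deviation payoff $0 → loss $37.
Total loss = $72 + $57 + $29 + $37 = $195.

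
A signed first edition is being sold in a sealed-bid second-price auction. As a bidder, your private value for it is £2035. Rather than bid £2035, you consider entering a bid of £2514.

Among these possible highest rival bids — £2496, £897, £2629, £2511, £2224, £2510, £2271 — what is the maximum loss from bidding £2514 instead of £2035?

£476

£2496: truthful gives £0, deviation gives −£461 → loss £461.
£897: same outcome either way → loss £0.
£2629: same outcome either way → loss £0.
£2511: truthful gives £0, deviation gives −£476 → loss £476.
£2224: truthful gives £0, deviation gives −£189 → loss £189.
£2510: truthful gives £0, deviation gives −£475 → loss £475.
£2271: truthful gives £0, deviation gives −£236 → loss £236.
Maximum loss: £476.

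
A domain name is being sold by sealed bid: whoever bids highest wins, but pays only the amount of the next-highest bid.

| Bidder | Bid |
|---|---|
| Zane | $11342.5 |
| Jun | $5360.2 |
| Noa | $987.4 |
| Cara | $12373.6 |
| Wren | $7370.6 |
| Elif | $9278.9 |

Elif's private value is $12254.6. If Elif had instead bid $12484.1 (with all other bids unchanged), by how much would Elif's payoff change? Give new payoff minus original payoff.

−$119

The highest bid among the other bidders is $12373.6; Elif's bid doesn't change that.
Original bid $9278.9: Elif is not highest (top rival bid is $12373.6); payoff $0.
Alternative bid $12484.1: Elif is highest, pays the top rival bid $12373.6; payoff $12254.6 − $12373.6 = −$119.
Change in payoff = −$119 − ($0) = −$119.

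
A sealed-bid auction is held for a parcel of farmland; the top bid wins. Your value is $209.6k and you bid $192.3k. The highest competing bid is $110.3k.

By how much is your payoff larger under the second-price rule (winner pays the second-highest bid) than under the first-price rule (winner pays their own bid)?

$82k

You have the highest bid, so you win under either rule.
Second-price: pay $110.3k → payoff $99.3k.
First-price: pay your own bid $192.3k → payoff $17.3k.
Difference = $99.3k − ($17.3k) = $82k.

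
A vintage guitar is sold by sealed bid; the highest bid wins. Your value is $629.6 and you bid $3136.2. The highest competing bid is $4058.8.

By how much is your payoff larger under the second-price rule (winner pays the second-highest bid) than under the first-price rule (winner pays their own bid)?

$0

Your bid $3136.2 is below $4058.8, so you lose under either rule.
Payoff is $0 in both cases; difference = $0.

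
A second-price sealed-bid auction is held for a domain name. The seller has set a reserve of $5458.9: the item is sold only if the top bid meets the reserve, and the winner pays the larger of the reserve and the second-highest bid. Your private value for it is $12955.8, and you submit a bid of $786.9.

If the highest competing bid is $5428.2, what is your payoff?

Your bid $786.9 is below the highest competing bid $5428.2, so you lose. Payoff $0.

$0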